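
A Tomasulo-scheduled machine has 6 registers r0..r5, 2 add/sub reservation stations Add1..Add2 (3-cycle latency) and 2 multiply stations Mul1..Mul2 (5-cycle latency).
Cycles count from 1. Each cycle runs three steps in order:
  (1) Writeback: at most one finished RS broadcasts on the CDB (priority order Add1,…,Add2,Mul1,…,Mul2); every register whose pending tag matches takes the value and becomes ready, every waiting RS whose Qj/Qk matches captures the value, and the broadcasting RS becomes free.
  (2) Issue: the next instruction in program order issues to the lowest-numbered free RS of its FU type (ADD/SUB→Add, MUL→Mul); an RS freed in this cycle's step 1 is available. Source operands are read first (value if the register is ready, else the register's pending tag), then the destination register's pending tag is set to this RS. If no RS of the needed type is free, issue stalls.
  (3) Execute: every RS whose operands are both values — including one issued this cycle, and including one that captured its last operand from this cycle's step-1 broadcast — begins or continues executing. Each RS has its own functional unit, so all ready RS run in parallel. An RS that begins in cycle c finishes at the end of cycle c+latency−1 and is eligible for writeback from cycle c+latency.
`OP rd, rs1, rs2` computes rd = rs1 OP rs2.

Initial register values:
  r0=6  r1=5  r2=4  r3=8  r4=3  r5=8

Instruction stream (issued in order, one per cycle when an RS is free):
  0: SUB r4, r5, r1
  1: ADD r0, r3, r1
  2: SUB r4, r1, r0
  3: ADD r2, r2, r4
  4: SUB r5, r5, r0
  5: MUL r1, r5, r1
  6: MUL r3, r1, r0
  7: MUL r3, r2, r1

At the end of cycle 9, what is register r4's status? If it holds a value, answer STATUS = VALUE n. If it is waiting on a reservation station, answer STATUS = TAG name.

STATUS = VALUE -8

cycle 1: issue SUB r4<-Add1 // r0:6,r1:5,r2:4,r3:8,r4:Add1,r5:8
cycle 2: issue ADD r0<-Add2 // r0:Add2,r1:5,r2:4,r3:8,r4:Add1,r5:8
cycle 3: stall // r0:Add2,r1:5,r2:4,r3:8,r4:Add1,r5:8
cycle 4: CDB Add1=3; issue SUB r4<-Add1 // r0:Add2,r1:5,r2:4,r3:8,r4:Add1,r5:8
cycle 5: CDB Add2=13; issue ADD r2<-Add2 // r0:13,r1:5,r2:Add2,r3:8,r4:Add1,r5:8
cycle 6: stall // r0:13,r1:5,r2:Add2,r3:8,r4:Add1,r5:8
cycle 7: stall // r0:13,r1:5,r2:Add2,r3:8,r4:Add1,r5:8
cycle 8: CDB Add1=-8; issue SUB r5<-Add1 // r0:13,r1:5,r2:Add2,r3:8,r4:-8,r5:Add1
cycle 9: issue MUL r1<-Mul1 // r0:13,r1:Mul1,r2:Add2,r3:8,r4:-8,r5:Add1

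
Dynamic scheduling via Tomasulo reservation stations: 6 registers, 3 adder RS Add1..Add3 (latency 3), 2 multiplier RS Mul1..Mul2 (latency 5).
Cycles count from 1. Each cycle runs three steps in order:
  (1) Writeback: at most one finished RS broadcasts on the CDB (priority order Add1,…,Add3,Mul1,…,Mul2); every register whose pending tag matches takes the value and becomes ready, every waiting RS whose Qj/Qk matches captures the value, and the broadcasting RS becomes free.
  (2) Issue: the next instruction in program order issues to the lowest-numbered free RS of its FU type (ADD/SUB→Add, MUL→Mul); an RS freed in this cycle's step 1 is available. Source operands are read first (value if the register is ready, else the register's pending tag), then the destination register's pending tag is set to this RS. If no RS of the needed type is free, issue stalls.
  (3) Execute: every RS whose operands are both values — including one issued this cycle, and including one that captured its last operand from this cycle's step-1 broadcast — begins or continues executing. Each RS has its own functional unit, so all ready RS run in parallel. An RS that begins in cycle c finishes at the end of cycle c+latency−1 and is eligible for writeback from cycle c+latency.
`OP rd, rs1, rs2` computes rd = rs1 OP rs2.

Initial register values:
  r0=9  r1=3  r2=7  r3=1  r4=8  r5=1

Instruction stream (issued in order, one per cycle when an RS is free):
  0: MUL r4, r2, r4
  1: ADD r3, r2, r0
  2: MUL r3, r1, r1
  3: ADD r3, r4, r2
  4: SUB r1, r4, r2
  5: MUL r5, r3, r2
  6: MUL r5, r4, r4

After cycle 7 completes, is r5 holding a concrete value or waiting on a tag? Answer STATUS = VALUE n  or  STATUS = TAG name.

STATUS = TAG Mul1

c1: issue MUL r4<-Mul1 | r0:9,r1:3,r2:7,r3:1,r4:Mul1,r5:1
c2: issue ADD r3<-Add1 | r0:9,r1:3,r2:7,r3:Add1,r4:Mul1,r5:1
c3: issue MUL r3<-Mul2 | r0:9,r1:3,r2:7,r3:Mul2,r4:Mul1,r5:1
c4: issue ADD r3<-Add2 | r0:9,r1:3,r2:7,r3:Add2,r4:Mul1,r5:1
c5: CDB Add1=16; issue SUB r1<-Add1 | r0:9,r1:Add1,r2:7,r3:Add2,r4:Mul1,r5:1
c6: CDB Mul1=56; issue MUL r5<-Mul1 | r0:9,r1:Add1,r2:7,r3:Add2,r4:56,r5:Mul1
c7: stall | r0:9,r1:Add1,r2:7,r3:Add2,r4:56,r5:Mul1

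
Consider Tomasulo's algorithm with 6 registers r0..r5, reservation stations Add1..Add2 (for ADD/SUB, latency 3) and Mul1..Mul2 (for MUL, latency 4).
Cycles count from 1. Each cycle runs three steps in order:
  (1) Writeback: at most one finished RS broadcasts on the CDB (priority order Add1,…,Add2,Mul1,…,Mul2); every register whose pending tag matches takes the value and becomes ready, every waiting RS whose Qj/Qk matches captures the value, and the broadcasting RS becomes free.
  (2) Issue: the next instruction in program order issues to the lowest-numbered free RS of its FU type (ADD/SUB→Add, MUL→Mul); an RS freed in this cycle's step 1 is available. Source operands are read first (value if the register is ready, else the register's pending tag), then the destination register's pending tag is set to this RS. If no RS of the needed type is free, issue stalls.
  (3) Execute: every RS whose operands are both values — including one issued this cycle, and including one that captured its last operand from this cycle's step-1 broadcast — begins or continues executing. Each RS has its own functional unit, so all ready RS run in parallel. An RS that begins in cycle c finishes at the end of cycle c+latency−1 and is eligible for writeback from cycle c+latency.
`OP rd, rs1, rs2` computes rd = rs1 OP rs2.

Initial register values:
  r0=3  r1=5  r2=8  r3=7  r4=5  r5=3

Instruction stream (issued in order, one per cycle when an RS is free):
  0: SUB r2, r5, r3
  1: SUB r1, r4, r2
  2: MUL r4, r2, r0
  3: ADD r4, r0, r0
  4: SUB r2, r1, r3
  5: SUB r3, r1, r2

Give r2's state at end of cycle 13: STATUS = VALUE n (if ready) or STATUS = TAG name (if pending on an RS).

STATUS = VALUE 2

  c1: issue SUB r2<-Add1  regs: r0:3,r1:5,r2:Add1,r3:7,r4:5,r5:3
  c2: issue SUB r1<-Add2  regs: r0:3,r1:Add2,r2:Add1,r3:7,r4:5,r5:3
  c3: issue MUL r4<-Mul1  regs: r0:3,r1:Add2,r2:Add1,r3:7,r4:Mul1,r5:3
  c4: CDB Add1=-4; issue ADD r4<-Add1  regs: r0:3,r1:Add2,r2:-4,r3:7,r4:Add1,r5:3
  c5: stall  regs: r0:3,r1:Add2,r2:-4,r3:7,r4:Add1,r5:3
  c6: stall  regs: r0:3,r1:Add2,r2:-4,r3:7,r4:Add1,r5:3
  c7: CDB Add1=6; issue SUB r2<-Add1  regs: r0:3,r1:Add2,r2:Add1,r3:7,r4:6,r5:3
  c8: CDB Add2=9; issue SUB r3<-Add2  regs: r0:3,r1:9,r2:Add1,r3:Add2,r4:6,r5:3
  c9: CDB Mul1=-12  regs: r0:3,r1:9,r2:Add1,r3:Add2,r4:6,r5:3
  c10: -  regs: r0:3,r1:9,r2:Add1,r3:Add2,r4:6,r5:3
  c11: CDB Add1=2  regs: r0:3,r1:9,r2:2,r3:Add2,r4:6,r5:3
  c12: -  regs: r0:3,r1:9,r2:2,r3:Add2,r4:6,r5:3
  c13: -  regs: r0:3,r1:9,r2:2,r3:Add2,r4:6,r5:3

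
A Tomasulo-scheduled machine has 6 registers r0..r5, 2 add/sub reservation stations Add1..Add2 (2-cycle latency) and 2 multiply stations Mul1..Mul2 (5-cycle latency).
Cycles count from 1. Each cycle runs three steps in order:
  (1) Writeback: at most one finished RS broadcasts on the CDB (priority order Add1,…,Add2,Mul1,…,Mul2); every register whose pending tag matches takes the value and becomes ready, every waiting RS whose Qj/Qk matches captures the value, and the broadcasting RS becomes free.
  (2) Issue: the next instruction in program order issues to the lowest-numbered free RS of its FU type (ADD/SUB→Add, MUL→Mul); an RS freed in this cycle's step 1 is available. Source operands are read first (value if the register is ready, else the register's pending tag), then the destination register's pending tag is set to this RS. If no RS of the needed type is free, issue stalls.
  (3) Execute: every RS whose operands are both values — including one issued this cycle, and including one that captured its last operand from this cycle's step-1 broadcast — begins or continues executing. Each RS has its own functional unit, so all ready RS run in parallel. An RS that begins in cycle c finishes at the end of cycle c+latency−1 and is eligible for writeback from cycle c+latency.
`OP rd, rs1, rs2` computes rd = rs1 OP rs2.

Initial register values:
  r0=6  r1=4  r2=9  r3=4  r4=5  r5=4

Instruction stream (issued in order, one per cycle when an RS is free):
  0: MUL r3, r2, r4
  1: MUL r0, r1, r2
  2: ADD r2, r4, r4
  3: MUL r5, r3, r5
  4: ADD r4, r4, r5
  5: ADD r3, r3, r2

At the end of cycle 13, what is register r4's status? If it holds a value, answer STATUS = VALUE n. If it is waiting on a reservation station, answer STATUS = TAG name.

STATUS = VALUE 185

  c1: issue MUL r3<-Mul1  regs: r0:6,r1:4,r2:9,r3:Mul1,r4:5,r5:4
  c2: issue MUL r0<-Mul2  regs: r0:Mul2,r1:4,r2:9,r3:Mul1,r4:5,r5:4
  c3: issue ADD r2<-Add1  regs: r0:Mul2,r1:4,r2:Add1,r3:Mul1,r4:5,r5:4
  c4: stall  regs: r0:Mul2,r1:4,r2:Add1,r3:Mul1,r4:5,r5:4
  c5: CDB Add1=10; stall  regs: r0:Mul2,r1:4,r2:10,r3:Mul1,r4:5,r5:4
  c6: CDB Mul1=45; issue MUL r5<-Mul1  regs: r0:Mul2,r1:4,r2:10,r3:45,r4:5,r5:Mul1
  c7: CDB Mul2=36; issue ADD r4<-Add1  regs: r0:36,r1:4,r2:10,r3:45,r4:Add1,r5:Mul1
  c8: issue ADD r3<-Add2  regs: r0:36,r1:4,r2:10,r3:Add2,r4:Add1,r5:Mul1
  c9: -  regs: r0:36,r1:4,r2:10,r3:Add2,r4:Add1,r5:Mul1
  c10: CDB Add2=55  regs: r0:36,r1:4,r2:10,r3:55,r4:Add1,r5:Mul1
  c11: CDB Mul1=180  regs: r0:36,r1:4,r2:10,r3:55,r4:Add1,r5:180
  c12: -  regs: r0:36,r1:4,r2:10,r3:55,r4:Add1,r5:180
  c13: CDB Add1=185  regs: r0:36,r1:4,r2:10,r3:55,r4:185,r5:180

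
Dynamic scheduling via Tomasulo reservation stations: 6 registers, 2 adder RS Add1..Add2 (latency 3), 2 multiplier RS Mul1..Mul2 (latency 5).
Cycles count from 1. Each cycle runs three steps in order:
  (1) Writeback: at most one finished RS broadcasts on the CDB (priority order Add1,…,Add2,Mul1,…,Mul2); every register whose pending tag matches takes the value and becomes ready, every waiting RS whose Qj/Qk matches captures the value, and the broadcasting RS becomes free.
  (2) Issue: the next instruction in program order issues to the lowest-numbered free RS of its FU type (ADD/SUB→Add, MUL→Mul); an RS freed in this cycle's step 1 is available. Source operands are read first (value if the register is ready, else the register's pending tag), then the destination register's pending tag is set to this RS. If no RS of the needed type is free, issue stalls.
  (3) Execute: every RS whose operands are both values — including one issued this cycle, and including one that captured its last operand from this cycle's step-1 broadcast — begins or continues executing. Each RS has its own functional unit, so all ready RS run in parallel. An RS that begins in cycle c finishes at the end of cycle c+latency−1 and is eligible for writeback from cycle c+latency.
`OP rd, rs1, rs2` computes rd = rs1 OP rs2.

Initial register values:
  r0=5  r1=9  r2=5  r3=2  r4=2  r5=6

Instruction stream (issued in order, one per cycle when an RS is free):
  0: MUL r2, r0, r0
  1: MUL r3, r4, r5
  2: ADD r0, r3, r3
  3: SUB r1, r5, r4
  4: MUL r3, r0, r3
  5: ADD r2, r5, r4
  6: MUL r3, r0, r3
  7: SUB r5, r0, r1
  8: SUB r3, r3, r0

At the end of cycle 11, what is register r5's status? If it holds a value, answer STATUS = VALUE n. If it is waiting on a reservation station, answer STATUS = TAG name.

cycle 1: issue MUL r2<-Mul1 // r0:5,r1:9,r2:Mul1,r3:2,r4:2,r5:6
cycle 2: issue MUL r3<-Mul2 // r0:5,r1:9,r2:Mul1,r3:Mul2,r4:2,r5:6
cycle 3: issue ADD r0<-Add1 // r0:Add1,r1:9,r2:Mul1,r3:Mul2,r4:2,r5:6
cycle 4: issue SUB r1<-Add2 // r0:Add1,r1:Add2,r2:Mul1,r3:Mul2,r4:2,r5:6
cycle 5: stall // r0:Add1,r1:Add2,r2:Mul1,r3:Mul2,r4:2,r5:6
cycle 6: CDB Mul1=25; issue MUL r3<-Mul1 // r0:Add1,r1:Add2,r2:25,r3:Mul1,r4:2,r5:6
cycle 7: CDB Add2=4; issue ADD r2<-Add2 // r0:Add1,r1:4,r2:Add2,r3:Mul1,r4:2,r5:6
cycle 8: CDB Mul2=12; issue MUL r3<-Mul2 // r0:Add1,r1:4,r2:Add2,r3:Mul2,r4:2,r5:6
cycle 9: stall // r0:Add1,r1:4,r2:Add2,r3:Mul2,r4:2,r5:6
cycle 10: CDB Add2=8; issue SUB r5<-Add2 // r0:Add1,r1:4,r2:8,r3:Mul2,r4:2,r5:Add2
cycle 11: CDB Add1=24; issue SUB r3<-Add1 // r0:24,r1:4,r2:8,r3:Add1,r4:2,r5:Add2

STATUS = TAG Add2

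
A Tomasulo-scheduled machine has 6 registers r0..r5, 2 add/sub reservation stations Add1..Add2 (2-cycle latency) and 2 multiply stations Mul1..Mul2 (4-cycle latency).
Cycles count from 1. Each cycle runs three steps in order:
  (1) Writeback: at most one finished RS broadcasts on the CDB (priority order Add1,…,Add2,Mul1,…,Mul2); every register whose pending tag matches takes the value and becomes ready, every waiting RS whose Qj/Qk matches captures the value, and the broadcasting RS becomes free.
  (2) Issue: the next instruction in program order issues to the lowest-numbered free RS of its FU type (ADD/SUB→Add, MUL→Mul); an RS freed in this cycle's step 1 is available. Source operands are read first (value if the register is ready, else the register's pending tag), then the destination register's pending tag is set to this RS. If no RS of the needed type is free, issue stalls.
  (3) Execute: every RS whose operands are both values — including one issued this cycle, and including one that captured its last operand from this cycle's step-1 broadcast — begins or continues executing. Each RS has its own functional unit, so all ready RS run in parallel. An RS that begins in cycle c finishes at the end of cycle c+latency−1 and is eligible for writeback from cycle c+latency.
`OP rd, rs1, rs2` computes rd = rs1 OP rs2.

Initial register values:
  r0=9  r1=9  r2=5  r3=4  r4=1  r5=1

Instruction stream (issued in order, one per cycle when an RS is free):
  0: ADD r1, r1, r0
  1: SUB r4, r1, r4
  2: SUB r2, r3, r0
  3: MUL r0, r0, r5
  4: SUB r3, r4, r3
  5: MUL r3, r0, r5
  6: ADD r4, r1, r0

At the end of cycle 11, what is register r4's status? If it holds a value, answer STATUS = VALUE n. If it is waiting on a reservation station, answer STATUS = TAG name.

STATUS = VALUE 27

cycle 1: issue ADD r1<-Add1 // r0:9,r1:Add1,r2:5,r3:4,r4:1,r5:1
cycle 2: issue SUB r4<-Add2 // r0:9,r1:Add1,r2:5,r3:4,r4:Add2,r5:1
cycle 3: CDB Add1=18; issue SUB r2<-Add1 // r0:9,r1:18,r2:Add1,r3:4,r4:Add2,r5:1
cycle 4: issue MUL r0<-Mul1 // r0:Mul1,r1:18,r2:Add1,r3:4,r4:Add2,r5:1
cycle 5: CDB Add1=-5; issue SUB r3<-Add1 // r0:Mul1,r1:18,r2:-5,r3:Add1,r4:Add2,r5:1
cycle 6: CDB Add2=17; issue MUL r3<-Mul2 // r0:Mul1,r1:18,r2:-5,r3:Mul2,r4:17,r5:1
cycle 7: issue ADD r4<-Add2 // r0:Mul1,r1:18,r2:-5,r3:Mul2,r4:Add2,r5:1
cycle 8: CDB Add1=13 // r0:Mul1,r1:18,r2:-5,r3:Mul2,r4:Add2,r5:1
cycle 9: CDB Mul1=9 // r0:9,r1:18,r2:-5,r3:Mul2,r4:Add2,r5:1
cycle 10: - // r0:9,r1:18,r2:-5,r3:Mul2,r4:Add2,r5:1
cycle 11: CDB Add2=27 // r0:9,r1:18,r2:-5,r3:Mul2,r4:27,r5:1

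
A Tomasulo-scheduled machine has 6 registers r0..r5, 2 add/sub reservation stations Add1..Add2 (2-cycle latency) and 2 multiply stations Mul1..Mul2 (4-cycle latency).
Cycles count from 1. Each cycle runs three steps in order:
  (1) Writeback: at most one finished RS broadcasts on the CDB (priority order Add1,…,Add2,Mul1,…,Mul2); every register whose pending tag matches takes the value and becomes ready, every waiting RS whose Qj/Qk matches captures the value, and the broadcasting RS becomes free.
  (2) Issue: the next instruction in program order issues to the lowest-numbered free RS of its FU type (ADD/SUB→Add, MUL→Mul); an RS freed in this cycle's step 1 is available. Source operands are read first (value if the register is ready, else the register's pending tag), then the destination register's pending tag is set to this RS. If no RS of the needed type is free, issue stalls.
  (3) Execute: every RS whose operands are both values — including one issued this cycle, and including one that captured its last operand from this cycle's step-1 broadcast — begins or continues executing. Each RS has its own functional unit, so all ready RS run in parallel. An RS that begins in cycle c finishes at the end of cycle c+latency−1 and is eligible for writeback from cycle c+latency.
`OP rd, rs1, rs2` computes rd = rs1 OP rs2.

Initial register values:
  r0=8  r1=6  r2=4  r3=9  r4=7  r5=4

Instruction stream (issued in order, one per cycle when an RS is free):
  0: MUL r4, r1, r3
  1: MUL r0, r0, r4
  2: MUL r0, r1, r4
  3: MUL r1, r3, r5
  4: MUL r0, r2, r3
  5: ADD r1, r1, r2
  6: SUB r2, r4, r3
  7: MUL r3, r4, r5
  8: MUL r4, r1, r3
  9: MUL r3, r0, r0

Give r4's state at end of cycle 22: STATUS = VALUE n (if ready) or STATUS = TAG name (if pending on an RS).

c1: issue MUL r4<-Mul1 | r0:8,r1:6,r2:4,r3:9,r4:Mul1,r5:4
c2: issue MUL r0<-Mul2 | r0:Mul2,r1:6,r2:4,r3:9,r4:Mul1,r5:4
c3: stall | r0:Mul2,r1:6,r2:4,r3:9,r4:Mul1,r5:4
c4: stall | r0:Mul2,r1:6,r2:4,r3:9,r4:Mul1,r5:4
c5: CDB Mul1=54; issue MUL r0<-Mul1 | r0:Mul1,r1:6,r2:4,r3:9,r4:54,r5:4
c6: stall | r0:Mul1,r1:6,r2:4,r3:9,r4:54,r5:4
c7: stall | r0:Mul1,r1:6,r2:4,r3:9,r4:54,r5:4
c8: stall | r0:Mul1,r1:6,r2:4,r3:9,r4:54,r5:4
c9: CDB Mul1=324; issue MUL r1<-Mul1 | r0:324,r1:Mul1,r2:4,r3:9,r4:54,r5:4
c10: CDB Mul2=432; issue MUL r0<-Mul2 | r0:Mul2,r1:Mul1,r2:4,r3:9,r4:54,r5:4
c11: issue ADD r1<-Add1 | r0:Mul2,r1:Add1,r2:4,r3:9,r4:54,r5:4
c12: issue SUB r2<-Add2 | r0:Mul2,r1:Add1,r2:Add2,r3:9,r4:54,r5:4
c13: CDB Mul1=36; issue MUL r3<-Mul1 | r0:Mul2,r1:Add1,r2:Add2,r3:Mul1,r4:54,r5:4
c14: CDB Add2=45; stall | r0:Mul2,r1:Add1,r2:45,r3:Mul1,r4:54,r5:4
c15: CDB Add1=40; stall | r0:Mul2,r1:40,r2:45,r3:Mul1,r4:54,r5:4
c16: CDB Mul2=36; issue MUL r4<-Mul2 | r0:36,r1:40,r2:45,r3:Mul1,r4:Mul2,r5:4
c17: CDB Mul1=216; issue MUL r3<-Mul1 | r0:36,r1:40,r2:45,r3:Mul1,r4:Mul2,r5:4
c18: - | r0:36,r1:40,r2:45,r3:Mul1,r4:Mul2,r5:4
c19: - | r0:36,r1:40,r2:45,r3:Mul1,r4:Mul2,r5:4
c20: - | r0:36,r1:40,r2:45,r3:Mul1,r4:Mul2,r5:4
c21: CDB Mul1=1296 | r0:36,r1:40,r2:45,r3:1296,r4:Mul2,r5:4
c22: CDB Mul2=8640 | r0:36,r1:40,r2:45,r3:1296,r4:8640,r5:4

STATUS = VALUE 8640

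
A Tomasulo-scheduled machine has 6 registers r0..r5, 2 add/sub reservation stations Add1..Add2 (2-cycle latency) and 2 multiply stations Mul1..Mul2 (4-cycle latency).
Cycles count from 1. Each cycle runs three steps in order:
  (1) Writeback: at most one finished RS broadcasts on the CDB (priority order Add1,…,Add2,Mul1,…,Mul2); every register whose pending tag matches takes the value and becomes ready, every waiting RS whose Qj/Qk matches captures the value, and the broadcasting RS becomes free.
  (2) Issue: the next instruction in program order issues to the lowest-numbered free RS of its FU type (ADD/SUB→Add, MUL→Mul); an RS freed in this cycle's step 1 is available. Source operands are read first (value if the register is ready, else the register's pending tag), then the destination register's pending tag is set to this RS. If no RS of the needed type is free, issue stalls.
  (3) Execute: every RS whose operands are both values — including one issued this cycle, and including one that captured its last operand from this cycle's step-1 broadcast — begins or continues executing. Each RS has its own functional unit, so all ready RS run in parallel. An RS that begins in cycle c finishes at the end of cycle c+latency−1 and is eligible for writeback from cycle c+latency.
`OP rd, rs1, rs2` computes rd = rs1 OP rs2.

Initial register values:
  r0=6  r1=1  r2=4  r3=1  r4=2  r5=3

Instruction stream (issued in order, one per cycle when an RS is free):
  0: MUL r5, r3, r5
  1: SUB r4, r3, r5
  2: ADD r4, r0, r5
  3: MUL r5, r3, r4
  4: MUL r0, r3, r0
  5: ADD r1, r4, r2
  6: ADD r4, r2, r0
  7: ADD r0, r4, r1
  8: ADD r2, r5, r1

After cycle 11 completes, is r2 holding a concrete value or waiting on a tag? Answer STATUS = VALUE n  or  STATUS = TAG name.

  c1: issue MUL r5<-Mul1  regs: r0:6,r1:1,r2:4,r3:1,r4:2,r5:Mul1
  c2: issue SUB r4<-Add1  regs: r0:6,r1:1,r2:4,r3:1,r4:Add1,r5:Mul1
  c3: issue ADD r4<-Add2  regs: r0:6,r1:1,r2:4,r3:1,r4:Add2,r5:Mul1
  c4: issue MUL r5<-Mul2  regs: r0:6,r1:1,r2:4,r3:1,r4:Add2,r5:Mul2
  c5: CDB Mul1=3; issue MUL r0<-Mul1  regs: r0:Mul1,r1:1,r2:4,r3:1,r4:Add2,r5:Mul2
  c6: stall  regs: r0:Mul1,r1:1,r2:4,r3:1,r4:Add2,r5:Mul2
  c7: CDB Add1=-2; issue ADD r1<-Add1  regs: r0:Mul1,r1:Add1,r2:4,r3:1,r4:Add2,r5:Mul2
  c8: CDB Add2=9; issue ADD r4<-Add2  regs: r0:Mul1,r1:Add1,r2:4,r3:1,r4:Add2,r5:Mul2
  c9: CDB Mul1=6; stall  regs: r0:6,r1:Add1,r2:4,r3:1,r4:Add2,r5:Mul2
  c10: CDB Add1=13; issue ADD r0<-Add1  regs: r0:Add1,r1:13,r2:4,r3:1,r4:Add2,r5:Mul2
  c11: CDB Add2=10; issue ADD r2<-Add2  regs: r0:Add1,r1:13,r2:Add2,r3:1,r4:10,r5:Mul2

STATUS = TAG Add2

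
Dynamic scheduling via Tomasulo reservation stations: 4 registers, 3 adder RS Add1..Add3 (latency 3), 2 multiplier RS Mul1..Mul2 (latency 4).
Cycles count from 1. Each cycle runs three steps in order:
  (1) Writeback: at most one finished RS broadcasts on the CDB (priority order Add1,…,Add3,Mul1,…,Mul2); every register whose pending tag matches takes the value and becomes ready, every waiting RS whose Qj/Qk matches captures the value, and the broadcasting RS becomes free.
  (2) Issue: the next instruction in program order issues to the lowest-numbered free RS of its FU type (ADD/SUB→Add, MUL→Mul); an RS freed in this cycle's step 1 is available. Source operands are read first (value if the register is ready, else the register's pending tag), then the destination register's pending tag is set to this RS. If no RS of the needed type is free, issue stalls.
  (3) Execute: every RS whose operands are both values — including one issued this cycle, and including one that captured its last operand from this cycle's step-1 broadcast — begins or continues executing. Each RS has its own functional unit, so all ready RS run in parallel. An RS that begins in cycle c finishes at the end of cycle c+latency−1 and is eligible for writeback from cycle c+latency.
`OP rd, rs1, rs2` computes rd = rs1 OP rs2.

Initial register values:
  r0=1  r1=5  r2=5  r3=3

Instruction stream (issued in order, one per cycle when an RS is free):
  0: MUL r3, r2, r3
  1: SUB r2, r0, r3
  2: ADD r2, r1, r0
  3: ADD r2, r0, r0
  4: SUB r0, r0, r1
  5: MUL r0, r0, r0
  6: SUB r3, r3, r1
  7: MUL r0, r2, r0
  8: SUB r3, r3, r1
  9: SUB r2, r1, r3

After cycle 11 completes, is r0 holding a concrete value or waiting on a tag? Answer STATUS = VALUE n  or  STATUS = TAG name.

STATUS = TAG Mul2

c1: issue MUL r3<-Mul1 | r0:1,r1:5,r2:5,r3:Mul1
c2: issue SUB r2<-Add1 | r0:1,r1:5,r2:Add1,r3:Mul1
c3: issue ADD r2<-Add2 | r0:1,r1:5,r2:Add2,r3:Mul1
c4: issue ADD r2<-Add3 | r0:1,r1:5,r2:Add3,r3:Mul1
c5: CDB Mul1=15; stall | r0:1,r1:5,r2:Add3,r3:15
c6: CDB Add2=6; issue SUB r0<-Add2 | r0:Add2,r1:5,r2:Add3,r3:15
c7: CDB Add3=2; issue MUL r0<-Mul1 | r0:Mul1,r1:5,r2:2,r3:15
c8: CDB Add1=-14; issue SUB r3<-Add1 | r0:Mul1,r1:5,r2:2,r3:Add1
c9: CDB Add2=-4; issue MUL r0<-Mul2 | r0:Mul2,r1:5,r2:2,r3:Add1
c10: issue SUB r3<-Add2 | r0:Mul2,r1:5,r2:2,r3:Add2
c11: CDB Add1=10; issue SUB r2<-Add1 | r0:Mul2,r1:5,r2:Add1,r3:Add2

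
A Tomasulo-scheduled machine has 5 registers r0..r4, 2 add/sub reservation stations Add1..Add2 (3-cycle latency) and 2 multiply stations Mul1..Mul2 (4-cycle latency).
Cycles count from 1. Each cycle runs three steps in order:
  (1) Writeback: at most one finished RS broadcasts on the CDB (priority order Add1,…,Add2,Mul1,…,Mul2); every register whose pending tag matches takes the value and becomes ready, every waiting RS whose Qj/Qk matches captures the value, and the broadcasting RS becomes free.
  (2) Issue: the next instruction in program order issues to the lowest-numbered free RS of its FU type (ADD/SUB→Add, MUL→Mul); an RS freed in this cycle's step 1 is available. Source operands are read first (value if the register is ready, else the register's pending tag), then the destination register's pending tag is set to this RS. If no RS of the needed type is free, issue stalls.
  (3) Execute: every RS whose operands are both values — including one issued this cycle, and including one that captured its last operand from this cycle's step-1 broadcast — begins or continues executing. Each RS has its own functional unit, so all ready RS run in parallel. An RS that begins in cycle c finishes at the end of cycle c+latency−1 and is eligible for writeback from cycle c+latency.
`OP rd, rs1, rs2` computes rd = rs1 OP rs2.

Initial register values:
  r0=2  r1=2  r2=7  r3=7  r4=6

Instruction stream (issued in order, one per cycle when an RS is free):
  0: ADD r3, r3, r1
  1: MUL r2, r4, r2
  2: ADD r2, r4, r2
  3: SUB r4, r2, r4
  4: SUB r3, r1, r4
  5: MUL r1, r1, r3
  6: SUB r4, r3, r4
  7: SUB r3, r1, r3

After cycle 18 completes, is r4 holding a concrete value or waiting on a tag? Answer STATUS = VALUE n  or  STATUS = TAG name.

STATUS = VALUE -82

cycle 1: issue ADD r3<-Add1 // r0:2,r1:2,r2:7,r3:Add1,r4:6
cycle 2: issue MUL r2<-Mul1 // r0:2,r1:2,r2:Mul1,r3:Add1,r4:6
cycle 3: issue ADD r2<-Add2 // r0:2,r1:2,r2:Add2,r3:Add1,r4:6
cycle 4: CDB Add1=9; issue SUB r4<-Add1 // r0:2,r1:2,r2:Add2,r3:9,r4:Add1
cycle 5: stall // r0:2,r1:2,r2:Add2,r3:9,r4:Add1
cycle 6: CDB Mul1=42; stall // r0:2,r1:2,r2:Add2,r3:9,r4:Add1
cycle 7: stall // r0:2,r1:2,r2:Add2,r3:9,r4:Add1
cycle 8: stall // r0:2,r1:2,r2:Add2,r3:9,r4:Add1
cycle 9: CDB Add2=48; issue SUB r3<-Add2 // r0:2,r1:2,r2:48,r3:Add2,r4:Add1
cycle 10: issue MUL r1<-Mul1 // r0:2,r1:Mul1,r2:48,r3:Add2,r4:Add1
cycle 11: stall // r0:2,r1:Mul1,r2:48,r3:Add2,r4:Add1
cycle 12: CDB Add1=42; issue SUB r4<-Add1 // r0:2,r1:Mul1,r2:48,r3:Add2,r4:Add1
cycle 13: stall // r0:2,r1:Mul1,r2:48,r3:Add2,r4:Add1
cycle 14: stall // r0:2,r1:Mul1,r2:48,r3:Add2,r4:Add1
cycle 15: CDB Add2=-40; issue SUB r3<-Add2 // r0:2,r1:Mul1,r2:48,r3:Add2,r4:Add1
cycle 16: - // r0:2,r1:Mul1,r2:48,r3:Add2,r4:Add1
cycle 17: - // r0:2,r1:Mul1,r2:48,r3:Add2,r4:Add1
cycle 18: CDB Add1=-82 // r0:2,r1:Mul1,r2:48,r3:Add2,r4:-82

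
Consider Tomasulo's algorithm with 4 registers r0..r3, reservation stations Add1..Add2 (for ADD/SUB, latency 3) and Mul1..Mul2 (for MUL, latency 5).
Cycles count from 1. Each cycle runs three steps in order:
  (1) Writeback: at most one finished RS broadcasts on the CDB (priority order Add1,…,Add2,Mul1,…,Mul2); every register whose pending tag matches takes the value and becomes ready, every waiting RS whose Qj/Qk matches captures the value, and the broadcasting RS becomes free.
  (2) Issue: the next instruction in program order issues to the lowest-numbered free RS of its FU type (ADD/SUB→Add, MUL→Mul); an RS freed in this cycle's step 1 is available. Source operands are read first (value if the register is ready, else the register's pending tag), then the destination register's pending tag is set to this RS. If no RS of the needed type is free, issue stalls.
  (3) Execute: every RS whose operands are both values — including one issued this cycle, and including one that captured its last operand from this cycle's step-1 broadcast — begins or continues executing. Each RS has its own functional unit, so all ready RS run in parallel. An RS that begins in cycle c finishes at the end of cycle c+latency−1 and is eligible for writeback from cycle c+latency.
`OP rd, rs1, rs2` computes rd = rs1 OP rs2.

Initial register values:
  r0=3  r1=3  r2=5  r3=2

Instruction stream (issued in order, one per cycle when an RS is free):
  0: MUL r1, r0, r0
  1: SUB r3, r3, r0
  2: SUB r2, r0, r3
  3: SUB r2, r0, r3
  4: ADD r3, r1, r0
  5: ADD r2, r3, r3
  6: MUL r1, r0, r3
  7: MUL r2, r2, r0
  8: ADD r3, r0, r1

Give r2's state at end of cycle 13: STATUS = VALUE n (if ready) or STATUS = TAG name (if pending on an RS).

STATUS = TAG Mul2

c1: issue MUL r1<-Mul1 | r0:3,r1:Mul1,r2:5,r3:2
c2: issue SUB r3<-Add1 | r0:3,r1:Mul1,r2:5,r3:Add1
c3: issue SUB r2<-Add2 | r0:3,r1:Mul1,r2:Add2,r3:Add1
c4: stall | r0:3,r1:Mul1,r2:Add2,r3:Add1
c5: CDB Add1=-1; issue SUB r2<-Add1 | r0:3,r1:Mul1,r2:Add1,r3:-1
c6: CDB Mul1=9; stall | r0:3,r1:9,r2:Add1,r3:-1
c7: stall | r0:3,r1:9,r2:Add1,r3:-1
c8: CDB Add1=4; issue ADD r3<-Add1 | r0:3,r1:9,r2:4,r3:Add1
c9: CDB Add2=4; issue ADD r2<-Add2 | r0:3,r1:9,r2:Add2,r3:Add1
c10: issue MUL r1<-Mul1 | r0:3,r1:Mul1,r2:Add2,r3:Add1
c11: CDB Add1=12; issue MUL r2<-Mul2 | r0:3,r1:Mul1,r2:Mul2,r3:12
c12: issue ADD r3<-Add1 | r0:3,r1:Mul1,r2:Mul2,r3:Add1
c13: - | r0:3,r1:Mul1,r2:Mul2,r3:Add1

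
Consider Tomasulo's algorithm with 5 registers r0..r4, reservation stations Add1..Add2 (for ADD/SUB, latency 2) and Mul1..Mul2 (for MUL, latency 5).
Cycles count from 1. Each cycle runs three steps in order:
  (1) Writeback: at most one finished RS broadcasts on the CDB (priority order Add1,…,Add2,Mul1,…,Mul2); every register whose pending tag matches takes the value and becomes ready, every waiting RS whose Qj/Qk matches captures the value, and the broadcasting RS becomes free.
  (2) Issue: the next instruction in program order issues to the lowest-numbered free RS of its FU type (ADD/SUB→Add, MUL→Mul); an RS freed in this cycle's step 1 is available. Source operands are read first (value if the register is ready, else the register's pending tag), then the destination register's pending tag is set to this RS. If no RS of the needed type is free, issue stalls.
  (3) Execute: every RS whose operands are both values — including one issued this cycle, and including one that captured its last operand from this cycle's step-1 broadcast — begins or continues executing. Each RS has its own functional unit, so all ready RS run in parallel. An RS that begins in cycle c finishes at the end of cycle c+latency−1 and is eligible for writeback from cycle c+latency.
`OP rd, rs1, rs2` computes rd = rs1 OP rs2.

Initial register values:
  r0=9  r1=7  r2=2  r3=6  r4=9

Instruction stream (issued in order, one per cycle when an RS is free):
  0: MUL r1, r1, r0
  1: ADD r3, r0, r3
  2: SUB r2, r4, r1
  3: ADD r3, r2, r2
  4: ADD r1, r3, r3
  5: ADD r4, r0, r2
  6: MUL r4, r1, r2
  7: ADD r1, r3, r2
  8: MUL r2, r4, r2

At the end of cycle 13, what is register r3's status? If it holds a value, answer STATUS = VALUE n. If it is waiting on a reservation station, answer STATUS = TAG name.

cycle 1: issue MUL r1<-Mul1 // r0:9,r1:Mul1,r2:2,r3:6,r4:9
cycle 2: issue ADD r3<-Add1 // r0:9,r1:Mul1,r2:2,r3:Add1,r4:9
cycle 3: issue SUB r2<-Add2 // r0:9,r1:Mul1,r2:Add2,r3:Add1,r4:9
cycle 4: CDB Add1=15; issue ADD r3<-Add1 // r0:9,r1:Mul1,r2:Add2,r3:Add1,r4:9
cycle 5: stall // r0:9,r1:Mul1,r2:Add2,r3:Add1,r4:9
cycle 6: CDB Mul1=63; stall // r0:9,r1:63,r2:Add2,r3:Add1,r4:9
cycle 7: stall // r0:9,r1:63,r2:Add2,r3:Add1,r4:9
cycle 8: CDB Add2=-54; issue ADD r1<-Add2 // r0:9,r1:Add2,r2:-54,r3:Add1,r4:9
cycle 9: stall // r0:9,r1:Add2,r2:-54,r3:Add1,r4:9
cycle 10: CDB Add1=-108; issue ADD r4<-Add1 // r0:9,r1:Add2,r2:-54,r3:-108,r4:Add1
cycle 11: issue MUL r4<-Mul1 // r0:9,r1:Add2,r2:-54,r3:-108,r4:Mul1
cycle 12: CDB Add1=-45; issue ADD r1<-Add1 // r0:9,r1:Add1,r2:-54,r3:-108,r4:Mul1
cycle 13: CDB Add2=-216; issue MUL r2<-Mul2 // r0:9,r1:Add1,r2:Mul2,r3:-108,r4:Mul1

STATUS = VALUE -108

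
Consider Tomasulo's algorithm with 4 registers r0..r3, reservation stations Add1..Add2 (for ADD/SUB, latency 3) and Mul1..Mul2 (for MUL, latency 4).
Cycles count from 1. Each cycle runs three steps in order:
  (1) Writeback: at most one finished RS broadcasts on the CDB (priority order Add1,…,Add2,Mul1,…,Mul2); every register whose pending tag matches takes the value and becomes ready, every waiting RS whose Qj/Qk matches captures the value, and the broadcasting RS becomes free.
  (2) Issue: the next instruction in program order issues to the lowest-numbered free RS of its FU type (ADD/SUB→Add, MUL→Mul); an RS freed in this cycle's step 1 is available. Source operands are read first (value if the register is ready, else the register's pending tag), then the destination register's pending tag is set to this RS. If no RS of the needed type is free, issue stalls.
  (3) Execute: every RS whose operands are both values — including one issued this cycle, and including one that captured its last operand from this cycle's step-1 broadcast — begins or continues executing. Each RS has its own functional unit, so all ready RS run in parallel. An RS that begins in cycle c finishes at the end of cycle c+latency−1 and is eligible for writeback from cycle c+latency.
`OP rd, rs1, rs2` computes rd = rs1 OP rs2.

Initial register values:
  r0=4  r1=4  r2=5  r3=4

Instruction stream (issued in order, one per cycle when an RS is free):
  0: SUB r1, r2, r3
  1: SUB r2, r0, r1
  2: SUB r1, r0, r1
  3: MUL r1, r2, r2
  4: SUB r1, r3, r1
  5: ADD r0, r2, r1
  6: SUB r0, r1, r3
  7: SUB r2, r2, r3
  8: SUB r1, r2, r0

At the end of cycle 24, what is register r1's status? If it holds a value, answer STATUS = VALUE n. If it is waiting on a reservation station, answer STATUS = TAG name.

STATUS = VALUE 8

  c1: issue SUB r1<-Add1  regs: r0:4,r1:Add1,r2:5,r3:4
  c2: issue SUB r2<-Add2  regs: r0:4,r1:Add1,r2:Add2,r3:4
  c3: stall  regs: r0:4,r1:Add1,r2:Add2,r3:4
  c4: CDB Add1=1; issue SUB r1<-Add1  regs: r0:4,r1:Add1,r2:Add2,r3:4
  c5: issue MUL r1<-Mul1  regs: r0:4,r1:Mul1,r2:Add2,r3:4
  c6: stall  regs: r0:4,r1:Mul1,r2:Add2,r3:4
  c7: CDB Add1=3; issue SUB r1<-Add1  regs: r0:4,r1:Add1,r2:Add2,r3:4
  c8: CDB Add2=3; issue ADD r0<-Add2  regs: r0:Add2,r1:Add1,r2:3,r3:4
  c9: stall  regs: r0:Add2,r1:Add1,r2:3,r3:4
  c10: stall  regs: r0:Add2,r1:Add1,r2:3,r3:4
  c11: stall  regs: r0:Add2,r1:Add1,r2:3,r3:4
  c12: CDB Mul1=9; stall  regs: r0:Add2,r1:Add1,r2:3,r3:4
  c13: stall  regs: r0:Add2,r1:Add1,r2:3,r3:4
  c14: stall  regs: r0:Add2,r1:Add1,r2:3,r3:4
  c15: CDB Add1=-5; issue SUB r0<-Add1  regs: r0:Add1,r1:-5,r2:3,r3:4
  c16: stall  regs: r0:Add1,r1:-5,r2:3,r3:4
  c17: stall  regs: r0:Add1,r1:-5,r2:3,r3:4
  c18: CDB Add1=-9; issue SUB r2<-Add1  regs: r0:-9,r1:-5,r2:Add1,r3:4
  c19: CDB Add2=-2; issue SUB r1<-Add2  regs: r0:-9,r1:Add2,r2:Add1,r3:4
  c20: -  regs: r0:-9,r1:Add2,r2:Add1,r3:4
  c21: CDB Add1=-1  regs: r0:-9,r1:Add2,r2:-1,r3:4
  c22: -  regs: r0:-9,r1:Add2,r2:-1,r3:4
  c23: -  regs: r0:-9,r1:Add2,r2:-1,r3:4
  c24: CDB Add2=8  regs: r0:-9,r1:8,r2:-1,r3:4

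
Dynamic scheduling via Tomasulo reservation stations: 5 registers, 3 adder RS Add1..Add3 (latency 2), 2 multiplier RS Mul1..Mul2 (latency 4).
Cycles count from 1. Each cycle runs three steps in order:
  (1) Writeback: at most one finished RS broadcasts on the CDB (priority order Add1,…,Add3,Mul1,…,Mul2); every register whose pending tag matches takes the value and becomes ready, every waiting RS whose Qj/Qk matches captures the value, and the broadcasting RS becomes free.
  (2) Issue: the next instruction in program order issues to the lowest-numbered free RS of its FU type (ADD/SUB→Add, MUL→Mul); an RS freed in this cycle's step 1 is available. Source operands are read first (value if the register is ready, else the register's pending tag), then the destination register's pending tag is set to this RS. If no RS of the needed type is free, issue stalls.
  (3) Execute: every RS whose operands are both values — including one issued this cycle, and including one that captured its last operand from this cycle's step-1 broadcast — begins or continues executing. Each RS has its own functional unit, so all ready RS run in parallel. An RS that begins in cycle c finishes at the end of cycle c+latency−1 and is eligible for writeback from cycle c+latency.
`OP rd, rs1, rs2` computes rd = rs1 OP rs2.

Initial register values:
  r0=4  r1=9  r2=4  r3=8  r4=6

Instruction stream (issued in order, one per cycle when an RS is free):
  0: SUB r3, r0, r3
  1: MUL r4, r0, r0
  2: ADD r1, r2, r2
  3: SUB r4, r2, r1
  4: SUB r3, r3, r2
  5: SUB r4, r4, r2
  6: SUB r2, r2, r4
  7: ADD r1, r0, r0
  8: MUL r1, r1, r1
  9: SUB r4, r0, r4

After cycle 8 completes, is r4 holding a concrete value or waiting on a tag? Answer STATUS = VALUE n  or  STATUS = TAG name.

  c1: issue SUB r3<-Add1  regs: r0:4,r1:9,r2:4,r3:Add1,r4:6
  c2: issue MUL r4<-Mul1  regs: r0:4,r1:9,r2:4,r3:Add1,r4:Mul1
  c3: CDB Add1=-4; issue ADD r1<-Add1  regs: r0:4,r1:Add1,r2:4,r3:-4,r4:Mul1
  c4: issue SUB r4<-Add2  regs: r0:4,r1:Add1,r2:4,r3:-4,r4:Add2
  c5: CDB Add1=8; issue SUB r3<-Add1  regs: r0:4,r1:8,r2:4,r3:Add1,r4:Add2
  c6: CDB Mul1=16; issue SUB r4<-Add3  regs: r0:4,r1:8,r2:4,r3:Add1,r4:Add3
  c7: CDB Add1=-8; issue SUB r2<-Add1  regs: r0:4,r1:8,r2:Add1,r3:-8,r4:Add3
  c8: CDB Add2=-4; issue ADD r1<-Add2  regs: r0:4,r1:Add2,r2:Add1,r3:-8,r4:Add3

STATUS = TAG Add3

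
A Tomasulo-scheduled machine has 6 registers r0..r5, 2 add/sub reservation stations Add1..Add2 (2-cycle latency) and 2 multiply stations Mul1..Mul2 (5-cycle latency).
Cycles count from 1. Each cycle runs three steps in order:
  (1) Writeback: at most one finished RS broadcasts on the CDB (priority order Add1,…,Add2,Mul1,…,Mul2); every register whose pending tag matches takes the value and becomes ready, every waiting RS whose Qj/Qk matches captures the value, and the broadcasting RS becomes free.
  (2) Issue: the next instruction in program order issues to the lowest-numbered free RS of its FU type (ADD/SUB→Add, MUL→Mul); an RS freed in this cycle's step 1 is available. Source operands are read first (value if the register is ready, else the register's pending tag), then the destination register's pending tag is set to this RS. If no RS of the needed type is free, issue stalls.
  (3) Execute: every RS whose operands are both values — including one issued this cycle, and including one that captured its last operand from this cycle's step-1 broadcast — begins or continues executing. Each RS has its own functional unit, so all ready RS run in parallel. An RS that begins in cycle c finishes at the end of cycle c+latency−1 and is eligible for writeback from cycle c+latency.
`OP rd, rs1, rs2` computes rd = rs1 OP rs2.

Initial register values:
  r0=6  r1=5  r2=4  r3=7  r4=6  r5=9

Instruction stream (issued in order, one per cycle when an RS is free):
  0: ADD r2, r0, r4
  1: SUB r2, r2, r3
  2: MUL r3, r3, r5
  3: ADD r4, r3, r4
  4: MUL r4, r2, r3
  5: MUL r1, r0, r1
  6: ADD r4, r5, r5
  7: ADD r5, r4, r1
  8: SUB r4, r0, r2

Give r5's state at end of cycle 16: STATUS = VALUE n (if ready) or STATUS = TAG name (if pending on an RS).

STATUS = VALUE 48

cycle 1: issue ADD r2<-Add1 // r0:6,r1:5,r2:Add1,r3:7,r4:6,r5:9
cycle 2: issue SUB r2<-Add2 // r0:6,r1:5,r2:Add2,r3:7,r4:6,r5:9
cycle 3: CDB Add1=12; issue MUL r3<-Mul1 // r0:6,r1:5,r2:Add2,r3:Mul1,r4:6,r5:9
cycle 4: issue ADD r4<-Add1 // r0:6,r1:5,r2:Add2,r3:Mul1,r4:Add1,r5:9
cycle 5: CDB Add2=5; issue MUL r4<-Mul2 // r0:6,r1:5,r2:5,r3:Mul1,r4:Mul2,r5:9
cycle 6: stall // r0:6,r1:5,r2:5,r3:Mul1,r4:Mul2,r5:9
cycle 7: stall // r0:6,r1:5,r2:5,r3:Mul1,r4:Mul2,r5:9
cycle 8: CDB Mul1=63; issue MUL r1<-Mul1 // r0:6,r1:Mul1,r2:5,r3:63,r4:Mul2,r5:9
cycle 9: issue ADD r4<-Add2 // r0:6,r1:Mul1,r2:5,r3:63,r4:Add2,r5:9
cycle 10: CDB Add1=69; issue ADD r5<-Add1 // r0:6,r1:Mul1,r2:5,r3:63,r4:Add2,r5:Add1
cycle 11: CDB Add2=18; issue SUB r4<-Add2 // r0:6,r1:Mul1,r2:5,r3:63,r4:Add2,r5:Add1
cycle 12: - // r0:6,r1:Mul1,r2:5,r3:63,r4:Add2,r5:Add1
cycle 13: CDB Add2=1 // r0:6,r1:Mul1,r2:5,r3:63,r4:1,r5:Add1
cycle 14: CDB Mul1=30 // r0:6,r1:30,r2:5,r3:63,r4:1,r5:Add1
cycle 15: CDB Mul2=315 // r0:6,r1:30,r2:5,r3:63,r4:1,r5:Add1
cycle 16: CDB Add1=48 // r0:6,r1:30,r2:5,r3:63,r4:1,r5:48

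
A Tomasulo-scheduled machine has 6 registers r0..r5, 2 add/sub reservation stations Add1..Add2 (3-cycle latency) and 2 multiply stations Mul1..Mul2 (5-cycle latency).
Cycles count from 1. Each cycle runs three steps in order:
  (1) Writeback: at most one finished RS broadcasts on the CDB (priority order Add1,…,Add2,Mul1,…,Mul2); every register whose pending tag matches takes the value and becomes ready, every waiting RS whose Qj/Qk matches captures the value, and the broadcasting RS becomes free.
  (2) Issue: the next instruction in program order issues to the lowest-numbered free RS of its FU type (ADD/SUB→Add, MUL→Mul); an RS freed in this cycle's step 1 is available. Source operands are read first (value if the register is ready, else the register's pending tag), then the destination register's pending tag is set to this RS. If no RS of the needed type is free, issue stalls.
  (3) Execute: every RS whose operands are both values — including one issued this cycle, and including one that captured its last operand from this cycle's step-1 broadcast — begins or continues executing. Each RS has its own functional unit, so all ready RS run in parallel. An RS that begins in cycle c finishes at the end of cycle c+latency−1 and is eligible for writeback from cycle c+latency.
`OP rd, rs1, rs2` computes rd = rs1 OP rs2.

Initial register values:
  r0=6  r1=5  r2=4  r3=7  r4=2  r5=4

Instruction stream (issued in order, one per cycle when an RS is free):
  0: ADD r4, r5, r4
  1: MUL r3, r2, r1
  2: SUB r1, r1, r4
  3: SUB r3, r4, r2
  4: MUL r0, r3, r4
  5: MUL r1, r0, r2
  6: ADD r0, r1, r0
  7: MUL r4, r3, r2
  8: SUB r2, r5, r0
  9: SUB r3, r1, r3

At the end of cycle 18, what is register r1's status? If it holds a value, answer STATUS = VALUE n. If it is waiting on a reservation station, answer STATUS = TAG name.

cycle 1: issue ADD r4<-Add1 // r0:6,r1:5,r2:4,r3:7,r4:Add1,r5:4
cycle 2: issue MUL r3<-Mul1 // r0:6,r1:5,r2:4,r3:Mul1,r4:Add1,r5:4
cycle 3: issue SUB r1<-Add2 // r0:6,r1:Add2,r2:4,r3:Mul1,r4:Add1,r5:4
cycle 4: CDB Add1=6; issue SUB r3<-Add1 // r0:6,r1:Add2,r2:4,r3:Add1,r4:6,r5:4
cycle 5: issue MUL r0<-Mul2 // r0:Mul2,r1:Add2,r2:4,r3:Add1,r4:6,r5:4
cycle 6: stall // r0:Mul2,r1:Add2,r2:4,r3:Add1,r4:6,r5:4
cycle 7: CDB Add1=2; stall // r0:Mul2,r1:Add2,r2:4,r3:2,r4:6,r5:4
cycle 8: CDB Add2=-1; stall // r0:Mul2,r1:-1,r2:4,r3:2,r4:6,r5:4
cycle 9: CDB Mul1=20; issue MUL r1<-Mul1 // r0:Mul2,r1:Mul1,r2:4,r3:2,r4:6,r5:4
cycle 10: issue ADD r0<-Add1 // r0:Add1,r1:Mul1,r2:4,r3:2,r4:6,r5:4
cycle 11: stall // r0:Add1,r1:Mul1,r2:4,r3:2,r4:6,r5:4
cycle 12: CDB Mul2=12; issue MUL r4<-Mul2 // r0:Add1,r1:Mul1,r2:4,r3:2,r4:Mul2,r5:4
cycle 13: issue SUB r2<-Add2 // r0:Add1,r1:Mul1,r2:Add2,r3:2,r4:Mul2,r5:4
cycle 14: stall // r0:Add1,r1:Mul1,r2:Add2,r3:2,r4:Mul2,r5:4
cycle 15: stall // r0:Add1,r1:Mul1,r2:Add2,r3:2,r4:Mul2,r5:4
cycle 16: stall // r0:Add1,r1:Mul1,r2:Add2,r3:2,r4:Mul2,r5:4
cycle 17: CDB Mul1=48; stall // r0:Add1,r1:48,r2:Add2,r3:2,r4:Mul2,r5:4
cycle 18: CDB Mul2=8; stall // r0:Add1,r1:48,r2:Add2,r3:2,r4:8,r5:4

STATUS = VALUE 48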